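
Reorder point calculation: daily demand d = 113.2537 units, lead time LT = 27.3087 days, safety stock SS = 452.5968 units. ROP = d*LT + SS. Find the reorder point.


d*LT = 113.2537 * 27.3087 = 3092.8113
ROP = 3092.8113 + 452.5968 = 3545.4081

3545.4081 units


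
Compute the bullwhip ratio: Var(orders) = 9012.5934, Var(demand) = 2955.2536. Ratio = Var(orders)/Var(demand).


BW = 9012.5934 / 2955.2536 = 3.0497

3.0497


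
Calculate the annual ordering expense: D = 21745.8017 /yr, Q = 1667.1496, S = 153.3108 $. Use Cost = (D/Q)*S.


Number of orders = D/Q = 13.0437
Cost = 13.0437 * 153.3108 = 1999.7403

1999.7403 $/yr


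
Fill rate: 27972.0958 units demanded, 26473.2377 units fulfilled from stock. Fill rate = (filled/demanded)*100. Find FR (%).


FR = 26473.2377 / 27972.0958 * 100 = 94.6416

94.6416%


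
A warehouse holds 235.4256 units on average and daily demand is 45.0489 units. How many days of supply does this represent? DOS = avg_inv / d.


DOS = 235.4256 / 45.0489 = 5.2260

5.2260 days


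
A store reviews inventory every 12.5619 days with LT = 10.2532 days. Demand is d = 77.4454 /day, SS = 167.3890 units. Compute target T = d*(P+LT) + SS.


P + LT = 22.8151
d*(P+LT) = 77.4454 * 22.8151 = 1766.9245
T = 1766.9245 + 167.3890 = 1934.3135

1934.3135 units


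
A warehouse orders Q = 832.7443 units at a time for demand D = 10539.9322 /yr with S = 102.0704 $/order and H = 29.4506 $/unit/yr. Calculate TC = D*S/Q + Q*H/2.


Ordering cost = D*S/Q = 1291.8913
Holding cost = Q*H/2 = 12262.4096
TC = 1291.8913 + 12262.4096 = 13554.3009

13554.3009 $/yr


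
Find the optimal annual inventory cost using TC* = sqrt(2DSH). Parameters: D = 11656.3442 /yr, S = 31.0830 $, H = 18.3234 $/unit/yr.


2*D*S*H = 13277654.0738
TC* = sqrt(13277654.0738) = 3643.8515

3643.8515 $/yr


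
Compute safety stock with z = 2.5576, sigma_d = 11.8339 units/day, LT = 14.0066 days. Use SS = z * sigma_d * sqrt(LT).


sqrt(LT) = sqrt(14.0066) = 3.7425
SS = 2.5576 * 11.8339 * 3.7425 = 113.2731

113.2731 units


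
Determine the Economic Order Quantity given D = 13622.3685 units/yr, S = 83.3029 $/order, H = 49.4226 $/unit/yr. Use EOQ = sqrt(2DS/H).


2*D*S = 2 * 13622.3685 * 83.3029 = 2269565.6018
2*D*S/H = 45921.6148
EOQ = sqrt(45921.6148) = 214.2933

214.2933 units


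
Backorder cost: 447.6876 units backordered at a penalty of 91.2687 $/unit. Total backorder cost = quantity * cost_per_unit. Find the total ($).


Total = 447.6876 * 91.2687 = 40859.8653

40859.8653 $


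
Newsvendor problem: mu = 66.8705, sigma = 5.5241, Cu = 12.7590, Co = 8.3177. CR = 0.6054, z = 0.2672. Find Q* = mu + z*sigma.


CR = Cu/(Cu+Co) = 12.7590/(12.7590+8.3177) = 0.6054
z = 0.2672
Q* = 66.8705 + 0.2672 * 5.5241 = 68.3465

68.3465 units


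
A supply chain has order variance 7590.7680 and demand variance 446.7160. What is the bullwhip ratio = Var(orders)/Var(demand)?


BW = 7590.7680 / 446.7160 = 16.9924

16.9924


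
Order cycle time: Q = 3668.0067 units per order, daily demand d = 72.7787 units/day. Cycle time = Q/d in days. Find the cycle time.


Cycle = 3668.0067 / 72.7787 = 50.3995

50.3995 days


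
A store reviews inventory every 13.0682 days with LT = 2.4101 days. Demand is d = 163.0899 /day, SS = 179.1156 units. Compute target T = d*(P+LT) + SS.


P + LT = 15.4783
d*(P+LT) = 163.0899 * 15.4783 = 2524.3544
T = 2524.3544 + 179.1156 = 2703.4700

2703.4700 units


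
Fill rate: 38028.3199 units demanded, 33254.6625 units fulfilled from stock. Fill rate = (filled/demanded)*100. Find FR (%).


FR = 33254.6625 / 38028.3199 * 100 = 87.4471

87.4471%


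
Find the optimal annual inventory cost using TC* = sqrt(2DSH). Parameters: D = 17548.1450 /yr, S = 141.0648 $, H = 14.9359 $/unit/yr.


2*D*S*H = 73945417.3865
TC* = sqrt(73945417.3865) = 8599.1521

8599.1521 $/yr


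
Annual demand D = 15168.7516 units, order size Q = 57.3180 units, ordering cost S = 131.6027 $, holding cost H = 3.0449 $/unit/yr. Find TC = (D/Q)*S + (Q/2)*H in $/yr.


Ordering cost = D*S/Q = 34827.6050
Holding cost = Q*H/2 = 87.2638
TC = 34827.6050 + 87.2638 = 34914.8688

34914.8688 $/yr


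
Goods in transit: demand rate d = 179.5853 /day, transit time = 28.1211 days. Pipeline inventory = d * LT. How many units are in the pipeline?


Pipeline = 179.5853 * 28.1211 = 5050.1362

5050.1362 units


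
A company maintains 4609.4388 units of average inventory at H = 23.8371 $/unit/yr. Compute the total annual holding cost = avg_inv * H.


Cost = 4609.4388 * 23.8371 = 109875.6536

109875.6536 $/yr


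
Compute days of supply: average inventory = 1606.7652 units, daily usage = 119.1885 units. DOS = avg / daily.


DOS = 1606.7652 / 119.1885 = 13.4809

13.4809 days


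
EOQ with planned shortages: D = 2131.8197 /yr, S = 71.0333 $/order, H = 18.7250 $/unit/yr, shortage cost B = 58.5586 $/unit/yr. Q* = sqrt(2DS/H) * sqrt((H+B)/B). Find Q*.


sqrt(2DS/H) = 127.1775
sqrt((H+B)/B) = 1.1488
Q* = 127.1775 * 1.1488 = 146.1028

146.1028 units


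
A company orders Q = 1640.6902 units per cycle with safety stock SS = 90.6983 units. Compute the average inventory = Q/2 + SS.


Q/2 = 820.3451
Avg = 820.3451 + 90.6983 = 911.0434

911.0434 units


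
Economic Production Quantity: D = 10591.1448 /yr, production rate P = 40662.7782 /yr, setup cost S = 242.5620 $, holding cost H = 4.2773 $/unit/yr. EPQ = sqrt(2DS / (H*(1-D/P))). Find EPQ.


1 - D/P = 1 - 0.2605 = 0.7395
H*(1-D/P) = 3.1632
2DS = 5138018.5300
EPQ = sqrt(1624299.0254) = 1274.4799

1274.4799 units


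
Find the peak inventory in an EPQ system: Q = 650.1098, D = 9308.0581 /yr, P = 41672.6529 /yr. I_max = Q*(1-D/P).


D/P = 0.2234
1 - D/P = 0.7766
I_max = 650.1098 * 0.7766 = 504.9004

504.9004 units


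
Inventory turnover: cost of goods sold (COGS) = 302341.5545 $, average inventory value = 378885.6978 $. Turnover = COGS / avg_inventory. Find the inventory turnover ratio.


Turnover = 302341.5545 / 378885.6978 = 0.7980

0.7980


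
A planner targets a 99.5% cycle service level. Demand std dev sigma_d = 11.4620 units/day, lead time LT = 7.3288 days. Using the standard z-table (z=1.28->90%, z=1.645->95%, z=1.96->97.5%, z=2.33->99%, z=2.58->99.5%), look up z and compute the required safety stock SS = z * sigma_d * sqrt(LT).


From the table, SL = 99.5% corresponds to z = 2.58
sqrt(LT) = sqrt(7.3288) = 2.7072
SS = 2.58 * 11.4620 * 2.7072 = 80.0565

80.0565 units


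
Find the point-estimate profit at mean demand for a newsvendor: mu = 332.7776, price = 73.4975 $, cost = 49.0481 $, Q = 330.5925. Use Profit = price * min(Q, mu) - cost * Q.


Sales at mu = min(330.5925, 332.7776) = 330.5925
Revenue = 73.4975 * 330.5925 = 24297.7223
Total cost = 49.0481 * 330.5925 = 16214.9340
Profit = 24297.7223 - 16214.9340 = 8082.7883

8082.7883 $


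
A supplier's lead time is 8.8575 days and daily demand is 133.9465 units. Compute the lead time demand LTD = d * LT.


LTD = 133.9465 * 8.8575 = 1186.4311

1186.4311 units


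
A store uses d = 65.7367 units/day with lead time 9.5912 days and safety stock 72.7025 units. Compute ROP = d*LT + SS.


d*LT = 65.7367 * 9.5912 = 630.4938
ROP = 630.4938 + 72.7025 = 703.1963

703.1963 units


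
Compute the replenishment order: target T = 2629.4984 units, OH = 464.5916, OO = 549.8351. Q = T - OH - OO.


Inventory position = OH + OO = 464.5916 + 549.8351 = 1014.4267
Q = 2629.4984 - 1014.4267 = 1615.0717

1615.0717 units


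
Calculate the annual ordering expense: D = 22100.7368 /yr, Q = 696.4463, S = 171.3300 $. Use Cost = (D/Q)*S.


Number of orders = D/Q = 31.7336
Cost = 31.7336 * 171.3300 = 5436.9149

5436.9149 $/yr


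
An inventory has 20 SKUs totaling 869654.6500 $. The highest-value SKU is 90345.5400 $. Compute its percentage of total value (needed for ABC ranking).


Top item = 90345.5400
Total = 869654.6500
Percentage = 90345.5400 / 869654.6500 * 100 = 10.3887

10.3887%


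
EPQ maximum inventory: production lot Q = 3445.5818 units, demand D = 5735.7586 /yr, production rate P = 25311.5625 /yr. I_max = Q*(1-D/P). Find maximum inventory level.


D/P = 0.2266
1 - D/P = 0.7734
I_max = 3445.5818 * 0.7734 = 2664.7914

2664.7914 units


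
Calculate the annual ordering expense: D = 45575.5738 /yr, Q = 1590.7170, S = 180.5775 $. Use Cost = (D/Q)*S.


Number of orders = D/Q = 28.6510
Cost = 28.6510 * 180.5775 = 5173.7193

5173.7193 $/yr


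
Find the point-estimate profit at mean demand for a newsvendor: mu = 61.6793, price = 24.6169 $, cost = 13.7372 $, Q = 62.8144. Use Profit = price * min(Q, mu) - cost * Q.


Sales at mu = min(62.8144, 61.6793) = 61.6793
Revenue = 24.6169 * 61.6793 = 1518.3532
Total cost = 13.7372 * 62.8144 = 862.8940
Profit = 1518.3532 - 862.8940 = 655.4592

655.4592 $


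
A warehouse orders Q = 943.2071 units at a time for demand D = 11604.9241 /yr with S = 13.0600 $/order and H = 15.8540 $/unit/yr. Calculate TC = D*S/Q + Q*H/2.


Ordering cost = D*S/Q = 160.6861
Holding cost = Q*H/2 = 7476.8027
TC = 160.6861 + 7476.8027 = 7637.4888

7637.4888 $/yr


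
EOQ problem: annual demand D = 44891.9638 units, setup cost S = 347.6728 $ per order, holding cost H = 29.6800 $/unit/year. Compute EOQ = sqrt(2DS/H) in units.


2*D*S = 2 * 44891.9638 * 347.6728 = 31215429.5037
2*D*S/H = 1051732.8000
EOQ = sqrt(1051732.8000) = 1025.5402

1025.5402 units


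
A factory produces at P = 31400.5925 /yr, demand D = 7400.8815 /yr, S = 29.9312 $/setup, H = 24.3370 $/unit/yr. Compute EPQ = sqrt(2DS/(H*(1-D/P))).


1 - D/P = 1 - 0.2357 = 0.7643
H*(1-D/P) = 18.6010
2DS = 443034.5287
EPQ = sqrt(23817.8395) = 154.3303

154.3303 units


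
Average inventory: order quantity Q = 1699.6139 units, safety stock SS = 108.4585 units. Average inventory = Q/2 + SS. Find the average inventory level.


Q/2 = 849.8070
Avg = 849.8070 + 108.4585 = 958.2654

958.2654 units


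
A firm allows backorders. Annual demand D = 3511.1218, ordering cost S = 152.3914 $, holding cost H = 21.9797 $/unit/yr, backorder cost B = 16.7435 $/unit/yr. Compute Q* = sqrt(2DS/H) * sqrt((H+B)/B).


sqrt(2DS/H) = 220.6517
sqrt((H+B)/B) = 1.5208
Q* = 220.6517 * 1.5208 = 335.5597

335.5597 units


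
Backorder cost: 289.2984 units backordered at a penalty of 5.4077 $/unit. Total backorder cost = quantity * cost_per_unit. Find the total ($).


Total = 289.2984 * 5.4077 = 1564.4390

1564.4390 $


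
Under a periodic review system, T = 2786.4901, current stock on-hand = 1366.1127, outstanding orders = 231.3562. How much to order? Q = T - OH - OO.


Inventory position = OH + OO = 1366.1127 + 231.3562 = 1597.4689
Q = 2786.4901 - 1597.4689 = 1189.0212

1189.0212 units


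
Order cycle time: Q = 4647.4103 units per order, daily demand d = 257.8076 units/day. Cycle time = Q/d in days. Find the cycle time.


Cycle = 4647.4103 / 257.8076 = 18.0267

18.0267 days


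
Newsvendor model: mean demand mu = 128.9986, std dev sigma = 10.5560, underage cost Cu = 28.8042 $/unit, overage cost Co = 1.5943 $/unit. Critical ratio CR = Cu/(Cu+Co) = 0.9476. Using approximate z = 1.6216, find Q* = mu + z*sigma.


CR = Cu/(Cu+Co) = 28.8042/(28.8042+1.5943) = 0.9476
z = 1.6216
Q* = 128.9986 + 1.6216 * 10.5560 = 146.1162

146.1162 units


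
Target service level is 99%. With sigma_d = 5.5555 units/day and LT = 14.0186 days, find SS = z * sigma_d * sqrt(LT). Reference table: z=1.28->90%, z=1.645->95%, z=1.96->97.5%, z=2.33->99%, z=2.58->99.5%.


From the table, SL = 99% corresponds to z = 2.33
sqrt(LT) = sqrt(14.0186) = 3.7441
SS = 2.33 * 5.5555 * 3.7441 = 48.4654

48.4654 units


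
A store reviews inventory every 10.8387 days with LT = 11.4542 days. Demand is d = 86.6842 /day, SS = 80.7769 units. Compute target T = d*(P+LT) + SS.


P + LT = 22.2929
d*(P+LT) = 86.6842 * 22.2929 = 1932.4422
T = 1932.4422 + 80.7769 = 2013.2191

2013.2191 units


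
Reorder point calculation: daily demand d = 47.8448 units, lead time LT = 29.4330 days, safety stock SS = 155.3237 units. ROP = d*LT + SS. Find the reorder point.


d*LT = 47.8448 * 29.4330 = 1408.2160
ROP = 1408.2160 + 155.3237 = 1563.5397

1563.5397 units


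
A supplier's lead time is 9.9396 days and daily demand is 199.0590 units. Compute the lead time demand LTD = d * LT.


LTD = 199.0590 * 9.9396 = 1978.5668

1978.5668 units


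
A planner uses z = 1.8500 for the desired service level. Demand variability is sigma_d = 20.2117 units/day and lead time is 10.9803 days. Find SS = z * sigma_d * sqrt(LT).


sqrt(LT) = sqrt(10.9803) = 3.3137
SS = 1.8500 * 20.2117 * 3.3137 = 123.9030

123.9030 units


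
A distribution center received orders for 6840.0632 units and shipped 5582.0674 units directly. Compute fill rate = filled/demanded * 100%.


FR = 5582.0674 / 6840.0632 * 100 = 81.6084

81.6084%


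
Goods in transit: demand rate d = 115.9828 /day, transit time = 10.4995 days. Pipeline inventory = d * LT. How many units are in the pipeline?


Pipeline = 115.9828 * 10.4995 = 1217.7614

1217.7614 units


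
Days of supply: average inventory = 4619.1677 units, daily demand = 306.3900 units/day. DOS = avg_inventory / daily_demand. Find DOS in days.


DOS = 4619.1677 / 306.3900 = 15.0761

15.0761 days


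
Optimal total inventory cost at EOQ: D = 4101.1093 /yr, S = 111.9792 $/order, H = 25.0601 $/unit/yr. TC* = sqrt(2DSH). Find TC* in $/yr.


2*D*S*H = 23017147.4467
TC* = sqrt(23017147.4467) = 4797.6189

4797.6189 $/yr


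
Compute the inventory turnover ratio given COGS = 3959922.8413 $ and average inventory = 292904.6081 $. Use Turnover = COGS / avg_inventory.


Turnover = 3959922.8413 / 292904.6081 = 13.5195

13.5195


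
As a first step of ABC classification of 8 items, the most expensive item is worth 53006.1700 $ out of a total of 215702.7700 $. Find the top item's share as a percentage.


Top item = 53006.1700
Total = 215702.7700
Percentage = 53006.1700 / 215702.7700 * 100 = 24.5737

24.5737%


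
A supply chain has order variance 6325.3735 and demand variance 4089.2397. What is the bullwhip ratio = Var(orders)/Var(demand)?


BW = 6325.3735 / 4089.2397 = 1.5468

1.5468


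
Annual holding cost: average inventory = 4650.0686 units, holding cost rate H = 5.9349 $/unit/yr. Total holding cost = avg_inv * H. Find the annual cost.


Cost = 4650.0686 * 5.9349 = 27597.6921

27597.6921 $/yr


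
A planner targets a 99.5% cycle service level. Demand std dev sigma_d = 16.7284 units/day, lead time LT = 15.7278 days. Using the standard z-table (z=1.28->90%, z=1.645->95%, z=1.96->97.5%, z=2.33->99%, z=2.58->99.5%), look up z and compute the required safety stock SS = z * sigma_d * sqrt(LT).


From the table, SL = 99.5% corresponds to z = 2.58
sqrt(LT) = sqrt(15.7278) = 3.9658
SS = 2.58 * 16.7284 * 3.9658 = 171.1623

171.1623 units


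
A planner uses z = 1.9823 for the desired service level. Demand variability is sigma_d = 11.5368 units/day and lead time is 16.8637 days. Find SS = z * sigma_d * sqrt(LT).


sqrt(LT) = sqrt(16.8637) = 4.1065
SS = 1.9823 * 11.5368 * 4.1065 = 93.9142

93.9142 units


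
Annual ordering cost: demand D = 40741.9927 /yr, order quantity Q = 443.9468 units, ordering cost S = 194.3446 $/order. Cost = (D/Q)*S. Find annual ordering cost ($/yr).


Number of orders = D/Q = 91.7722
Cost = 91.7722 * 194.3446 = 17835.4395

17835.4395 $/yr


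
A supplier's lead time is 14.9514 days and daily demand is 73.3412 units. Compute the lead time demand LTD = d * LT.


LTD = 73.3412 * 14.9514 = 1096.5536

1096.5536 units


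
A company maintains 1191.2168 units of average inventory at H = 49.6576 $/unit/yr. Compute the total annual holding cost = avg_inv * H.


Cost = 1191.2168 * 49.6576 = 59152.9674

59152.9674 $/yr


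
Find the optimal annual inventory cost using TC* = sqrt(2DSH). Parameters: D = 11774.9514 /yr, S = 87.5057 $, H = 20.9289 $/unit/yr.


2*D*S*H = 43129245.9415
TC* = sqrt(43129245.9415) = 6567.2860

6567.2860 $/yr


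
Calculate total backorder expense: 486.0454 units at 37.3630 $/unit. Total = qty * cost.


Total = 486.0454 * 37.3630 = 18160.1143

18160.1143 $


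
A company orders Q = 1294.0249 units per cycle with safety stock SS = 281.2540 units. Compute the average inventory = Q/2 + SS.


Q/2 = 647.0124
Avg = 647.0124 + 281.2540 = 928.2664

928.2664 units


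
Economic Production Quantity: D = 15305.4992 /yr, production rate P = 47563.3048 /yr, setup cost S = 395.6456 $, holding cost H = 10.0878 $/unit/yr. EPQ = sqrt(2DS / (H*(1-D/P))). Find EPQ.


1 - D/P = 1 - 0.3218 = 0.6782
H*(1-D/P) = 6.8416
2DS = 12111106.8286
EPQ = sqrt(1770209.1203) = 1330.4921

1330.4921 units


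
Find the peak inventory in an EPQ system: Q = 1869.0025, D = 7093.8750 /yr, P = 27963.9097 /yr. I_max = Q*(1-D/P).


D/P = 0.2537
1 - D/P = 0.7463
I_max = 1869.0025 * 0.7463 = 1394.8746

1394.8746 units


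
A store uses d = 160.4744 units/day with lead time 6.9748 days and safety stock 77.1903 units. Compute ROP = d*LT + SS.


d*LT = 160.4744 * 6.9748 = 1119.2768
ROP = 1119.2768 + 77.1903 = 1196.4671

1196.4671 units


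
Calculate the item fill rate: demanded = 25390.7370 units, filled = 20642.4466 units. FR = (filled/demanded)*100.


FR = 20642.4466 / 25390.7370 * 100 = 81.2991

81.2991%


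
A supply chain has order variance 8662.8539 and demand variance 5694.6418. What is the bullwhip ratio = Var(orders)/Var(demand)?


BW = 8662.8539 / 5694.6418 = 1.5212

1.5212


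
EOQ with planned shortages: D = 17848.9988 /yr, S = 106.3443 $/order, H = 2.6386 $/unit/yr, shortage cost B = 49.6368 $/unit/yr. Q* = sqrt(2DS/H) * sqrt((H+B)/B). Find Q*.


sqrt(2DS/H) = 1199.4779
sqrt((H+B)/B) = 1.0262
Q* = 1199.4779 * 1.0262 = 1230.9461

1230.9461 units


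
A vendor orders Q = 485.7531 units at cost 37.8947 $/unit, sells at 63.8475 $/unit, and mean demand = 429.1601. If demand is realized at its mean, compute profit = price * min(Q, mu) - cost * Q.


Sales at mu = min(485.7531, 429.1601) = 429.1601
Revenue = 63.8475 * 429.1601 = 27400.7995
Total cost = 37.8947 * 485.7531 = 18407.4680
Profit = 27400.7995 - 18407.4680 = 8993.3315

8993.3315 $


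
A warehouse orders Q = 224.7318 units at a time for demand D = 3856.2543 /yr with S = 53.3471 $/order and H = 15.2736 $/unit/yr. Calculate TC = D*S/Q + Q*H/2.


Ordering cost = D*S/Q = 915.4022
Holding cost = Q*H/2 = 1716.2318
TC = 915.4022 + 1716.2318 = 2631.6340

2631.6340 $/yr


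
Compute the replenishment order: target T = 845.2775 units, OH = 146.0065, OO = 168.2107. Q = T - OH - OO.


Inventory position = OH + OO = 146.0065 + 168.2107 = 314.2172
Q = 845.2775 - 314.2172 = 531.0603

531.0603 units


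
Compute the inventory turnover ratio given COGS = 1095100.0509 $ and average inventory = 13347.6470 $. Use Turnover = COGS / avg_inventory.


Turnover = 1095100.0509 / 13347.6470 = 82.0444

82.0444


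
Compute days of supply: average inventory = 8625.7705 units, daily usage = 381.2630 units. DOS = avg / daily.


DOS = 8625.7705 / 381.2630 = 22.6242

22.6242 days


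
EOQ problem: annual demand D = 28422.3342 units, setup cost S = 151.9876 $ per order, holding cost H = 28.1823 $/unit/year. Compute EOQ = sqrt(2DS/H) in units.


2*D*S = 2 * 28422.3342 * 151.9876 = 8639684.7229
2*D*S/H = 306564.2167
EOQ = sqrt(306564.2167) = 553.6824

553.6824 units


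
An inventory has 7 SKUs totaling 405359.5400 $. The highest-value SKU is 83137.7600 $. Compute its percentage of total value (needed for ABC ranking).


Top item = 83137.7600
Total = 405359.5400
Percentage = 83137.7600 / 405359.5400 * 100 = 20.5096

20.5096%


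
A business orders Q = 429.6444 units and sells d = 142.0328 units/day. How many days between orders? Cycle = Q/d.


Cycle = 429.6444 / 142.0328 = 3.0250

3.0250 days


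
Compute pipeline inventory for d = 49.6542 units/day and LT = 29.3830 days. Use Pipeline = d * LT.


Pipeline = 49.6542 * 29.3830 = 1458.9894

1458.9894 units


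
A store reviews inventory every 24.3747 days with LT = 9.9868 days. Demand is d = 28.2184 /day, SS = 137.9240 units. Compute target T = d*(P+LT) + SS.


P + LT = 34.3615
d*(P+LT) = 28.2184 * 34.3615 = 969.6266
T = 969.6266 + 137.9240 = 1107.5506

1107.5506 units


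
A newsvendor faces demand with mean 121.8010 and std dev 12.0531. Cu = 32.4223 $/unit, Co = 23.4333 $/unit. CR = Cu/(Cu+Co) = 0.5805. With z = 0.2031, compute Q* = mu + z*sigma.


CR = Cu/(Cu+Co) = 32.4223/(32.4223+23.4333) = 0.5805
z = 0.2031
Q* = 121.8010 + 0.2031 * 12.0531 = 124.2490

124.2490 units


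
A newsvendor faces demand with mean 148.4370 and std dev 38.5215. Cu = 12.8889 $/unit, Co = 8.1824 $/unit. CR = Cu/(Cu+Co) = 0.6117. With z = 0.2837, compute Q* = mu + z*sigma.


CR = Cu/(Cu+Co) = 12.8889/(12.8889+8.1824) = 0.6117
z = 0.2837
Q* = 148.4370 + 0.2837 * 38.5215 = 159.3655

159.3655 units


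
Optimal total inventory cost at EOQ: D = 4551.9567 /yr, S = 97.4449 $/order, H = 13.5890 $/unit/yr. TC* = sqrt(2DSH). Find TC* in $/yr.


2*D*S*H = 12055208.6306
TC* = sqrt(12055208.6306) = 3472.0612

3472.0612 $/yr


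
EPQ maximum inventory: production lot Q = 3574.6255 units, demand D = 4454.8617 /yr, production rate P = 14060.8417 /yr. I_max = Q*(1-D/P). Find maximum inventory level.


D/P = 0.3168
1 - D/P = 0.6832
I_max = 3574.6255 * 0.6832 = 2442.0857

2442.0857 units


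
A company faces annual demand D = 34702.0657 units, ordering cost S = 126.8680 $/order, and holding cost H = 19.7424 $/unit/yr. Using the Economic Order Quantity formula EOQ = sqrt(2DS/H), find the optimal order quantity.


2*D*S = 2 * 34702.0657 * 126.8680 = 8805163.3425
2*D*S/H = 446002.6817
EOQ = sqrt(446002.6817) = 667.8343

667.8343 units


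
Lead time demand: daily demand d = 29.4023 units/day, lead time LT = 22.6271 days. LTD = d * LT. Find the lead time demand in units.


LTD = 29.4023 * 22.6271 = 665.2888

665.2888 units


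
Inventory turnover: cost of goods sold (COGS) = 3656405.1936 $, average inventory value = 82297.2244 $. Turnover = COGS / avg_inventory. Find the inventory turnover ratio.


Turnover = 3656405.1936 / 82297.2244 = 44.4293

44.4293


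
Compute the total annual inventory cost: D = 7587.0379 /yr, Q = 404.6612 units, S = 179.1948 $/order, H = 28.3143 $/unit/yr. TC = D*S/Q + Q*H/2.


Ordering cost = D*S/Q = 3359.7433
Holding cost = Q*H/2 = 5728.8493
TC = 3359.7433 + 5728.8493 = 9088.5926

9088.5926 $/yr


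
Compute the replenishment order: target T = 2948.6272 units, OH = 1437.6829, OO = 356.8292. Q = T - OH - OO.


Inventory position = OH + OO = 1437.6829 + 356.8292 = 1794.5121
Q = 2948.6272 - 1794.5121 = 1154.1151

1154.1151 units


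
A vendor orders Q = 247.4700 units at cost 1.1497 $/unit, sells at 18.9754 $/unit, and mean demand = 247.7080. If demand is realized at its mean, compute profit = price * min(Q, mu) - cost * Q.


Sales at mu = min(247.4700, 247.7080) = 247.4700
Revenue = 18.9754 * 247.4700 = 4695.8422
Total cost = 1.1497 * 247.4700 = 284.5163
Profit = 4695.8422 - 284.5163 = 4411.3260

4411.3260 $


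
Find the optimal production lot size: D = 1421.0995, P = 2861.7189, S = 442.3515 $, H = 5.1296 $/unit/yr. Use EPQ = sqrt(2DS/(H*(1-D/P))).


1 - D/P = 1 - 0.4966 = 0.5034
H*(1-D/P) = 2.5823
2DS = 1257250.9909
EPQ = sqrt(486873.5693) = 697.7633

697.7633 units


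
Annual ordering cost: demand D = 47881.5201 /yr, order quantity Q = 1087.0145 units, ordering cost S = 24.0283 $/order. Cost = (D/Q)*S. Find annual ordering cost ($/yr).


Number of orders = D/Q = 44.0486
Cost = 44.0486 * 24.0283 = 1058.4142

1058.4142 $/yr


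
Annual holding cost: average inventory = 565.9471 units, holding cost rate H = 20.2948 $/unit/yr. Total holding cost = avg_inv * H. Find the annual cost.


Cost = 565.9471 * 20.2948 = 11485.7832

11485.7832 $/yr


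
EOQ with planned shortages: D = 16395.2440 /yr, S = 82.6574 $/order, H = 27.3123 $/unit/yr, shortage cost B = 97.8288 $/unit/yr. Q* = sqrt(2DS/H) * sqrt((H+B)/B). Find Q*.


sqrt(2DS/H) = 315.0182
sqrt((H+B)/B) = 1.1310
Q* = 315.0182 * 1.1310 = 356.2889

356.2889 units


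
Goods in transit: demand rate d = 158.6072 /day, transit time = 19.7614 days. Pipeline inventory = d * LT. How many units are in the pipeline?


Pipeline = 158.6072 * 19.7614 = 3134.3003

3134.3003 units


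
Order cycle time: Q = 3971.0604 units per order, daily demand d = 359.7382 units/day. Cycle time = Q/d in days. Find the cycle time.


Cycle = 3971.0604 / 359.7382 = 11.0388

11.0388 days


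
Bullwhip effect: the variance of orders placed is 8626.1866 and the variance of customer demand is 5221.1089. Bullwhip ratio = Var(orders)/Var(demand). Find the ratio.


BW = 8626.1866 / 5221.1089 = 1.6522

1.6522


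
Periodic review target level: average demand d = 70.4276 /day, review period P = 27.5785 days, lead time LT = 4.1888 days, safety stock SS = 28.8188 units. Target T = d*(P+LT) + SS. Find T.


P + LT = 31.7673
d*(P+LT) = 70.4276 * 31.7673 = 2237.2947
T = 2237.2947 + 28.8188 = 2266.1135

2266.1135 units


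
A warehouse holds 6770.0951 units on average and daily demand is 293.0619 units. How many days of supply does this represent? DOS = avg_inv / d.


DOS = 6770.0951 / 293.0619 = 23.1012

23.1012 days


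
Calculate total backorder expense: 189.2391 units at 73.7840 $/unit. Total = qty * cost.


Total = 189.2391 * 73.7840 = 13962.8178

13962.8178 $


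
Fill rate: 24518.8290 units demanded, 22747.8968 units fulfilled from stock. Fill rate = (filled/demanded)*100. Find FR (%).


FR = 22747.8968 / 24518.8290 * 100 = 92.7773

92.7773%


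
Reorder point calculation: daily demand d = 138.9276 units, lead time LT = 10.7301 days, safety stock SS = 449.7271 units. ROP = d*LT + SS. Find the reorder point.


d*LT = 138.9276 * 10.7301 = 1490.7070
ROP = 1490.7070 + 449.7271 = 1940.4341

1940.4341 units


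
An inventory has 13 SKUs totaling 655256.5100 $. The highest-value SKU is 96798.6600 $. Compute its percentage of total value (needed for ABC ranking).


Top item = 96798.6600
Total = 655256.5100
Percentage = 96798.6600 / 655256.5100 * 100 = 14.7726

14.7726%


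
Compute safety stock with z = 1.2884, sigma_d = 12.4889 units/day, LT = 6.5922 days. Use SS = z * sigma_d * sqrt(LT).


sqrt(LT) = sqrt(6.5922) = 2.5675
SS = 1.2884 * 12.4889 * 2.5675 = 41.3133

41.3133 units


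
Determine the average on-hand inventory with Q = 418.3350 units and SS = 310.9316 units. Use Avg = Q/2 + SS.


Q/2 = 209.1675
Avg = 209.1675 + 310.9316 = 520.0991

520.0991 units


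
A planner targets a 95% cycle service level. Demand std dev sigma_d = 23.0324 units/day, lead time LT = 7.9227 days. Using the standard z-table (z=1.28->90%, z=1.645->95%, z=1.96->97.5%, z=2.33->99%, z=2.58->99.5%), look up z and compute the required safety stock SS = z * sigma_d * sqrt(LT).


From the table, SL = 95% corresponds to z = 1.645
sqrt(LT) = sqrt(7.9227) = 2.8147
SS = 1.645 * 23.0324 * 2.8147 = 106.6453

106.6453 units


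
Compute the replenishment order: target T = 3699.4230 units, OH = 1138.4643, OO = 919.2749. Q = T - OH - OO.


Inventory position = OH + OO = 1138.4643 + 919.2749 = 2057.7392
Q = 3699.4230 - 2057.7392 = 1641.6838

1641.6838 units


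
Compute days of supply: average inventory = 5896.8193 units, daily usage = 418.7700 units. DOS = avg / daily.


DOS = 5896.8193 / 418.7700 = 14.0813

14.0813 days


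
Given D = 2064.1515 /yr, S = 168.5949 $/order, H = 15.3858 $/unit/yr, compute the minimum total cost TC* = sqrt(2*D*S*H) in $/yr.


2*D*S*H = 10708683.4506
TC* = sqrt(10708683.4506) = 3272.4125

3272.4125 $/yr


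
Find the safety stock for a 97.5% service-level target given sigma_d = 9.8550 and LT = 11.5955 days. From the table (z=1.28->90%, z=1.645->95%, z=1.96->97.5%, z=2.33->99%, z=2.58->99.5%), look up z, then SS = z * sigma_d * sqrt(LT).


From the table, SL = 97.5% corresponds to z = 1.96
sqrt(LT) = sqrt(11.5955) = 3.4052
SS = 1.96 * 9.8550 * 3.4052 = 65.7745

65.7745 units


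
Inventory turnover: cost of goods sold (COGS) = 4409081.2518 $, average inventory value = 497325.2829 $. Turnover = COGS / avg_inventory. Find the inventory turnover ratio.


Turnover = 4409081.2518 / 497325.2829 = 8.8656

8.8656


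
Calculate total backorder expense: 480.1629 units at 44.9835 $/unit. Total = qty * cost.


Total = 480.1629 * 44.9835 = 21599.4078

21599.4078 $


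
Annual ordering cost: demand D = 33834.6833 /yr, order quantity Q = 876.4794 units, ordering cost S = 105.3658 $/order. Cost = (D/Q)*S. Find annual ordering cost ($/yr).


Number of orders = D/Q = 38.6029
Cost = 38.6029 * 105.3658 = 4067.4298

4067.4298 $/yr


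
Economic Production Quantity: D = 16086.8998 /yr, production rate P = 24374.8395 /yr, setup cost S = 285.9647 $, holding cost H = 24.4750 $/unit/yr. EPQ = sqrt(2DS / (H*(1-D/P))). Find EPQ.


1 - D/P = 1 - 0.6600 = 0.3400
H*(1-D/P) = 8.3220
2DS = 9200570.9505
EPQ = sqrt(1105572.5835) = 1051.4621

1051.4621 units


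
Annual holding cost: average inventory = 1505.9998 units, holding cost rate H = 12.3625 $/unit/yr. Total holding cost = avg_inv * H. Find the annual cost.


Cost = 1505.9998 * 12.3625 = 18617.9225

18617.9225 $/yr


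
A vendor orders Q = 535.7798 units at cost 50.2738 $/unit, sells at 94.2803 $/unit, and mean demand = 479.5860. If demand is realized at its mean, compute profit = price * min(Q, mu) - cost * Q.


Sales at mu = min(535.7798, 479.5860) = 479.5860
Revenue = 94.2803 * 479.5860 = 45215.5120
Total cost = 50.2738 * 535.7798 = 26935.6865
Profit = 45215.5120 - 26935.6865 = 18279.8254

18279.8254 $


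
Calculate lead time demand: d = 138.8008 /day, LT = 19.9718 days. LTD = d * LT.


LTD = 138.8008 * 19.9718 = 2772.1018

2772.1018 units


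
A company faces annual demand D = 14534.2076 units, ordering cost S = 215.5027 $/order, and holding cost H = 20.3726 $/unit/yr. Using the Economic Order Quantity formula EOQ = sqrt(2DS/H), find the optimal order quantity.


2*D*S = 2 * 14534.2076 * 215.5027 = 6264321.9603
2*D*S/H = 307487.6040
EOQ = sqrt(307487.6040) = 554.5156

554.5156 units


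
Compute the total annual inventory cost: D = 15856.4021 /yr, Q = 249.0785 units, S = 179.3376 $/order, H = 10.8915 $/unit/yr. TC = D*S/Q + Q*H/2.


Ordering cost = D*S/Q = 11416.6783
Holding cost = Q*H/2 = 1356.4192
TC = 11416.6783 + 1356.4192 = 12773.0975

12773.0975 $/yr


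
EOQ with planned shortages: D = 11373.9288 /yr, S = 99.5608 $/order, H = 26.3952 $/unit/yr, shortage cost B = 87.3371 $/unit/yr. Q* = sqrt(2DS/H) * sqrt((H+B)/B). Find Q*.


sqrt(2DS/H) = 292.9220
sqrt((H+B)/B) = 1.1411
Q* = 292.9220 * 1.1411 = 334.2678

334.2678 units


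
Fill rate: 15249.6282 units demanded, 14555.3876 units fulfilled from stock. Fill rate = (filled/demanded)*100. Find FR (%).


FR = 14555.3876 / 15249.6282 * 100 = 95.4475

95.4475%


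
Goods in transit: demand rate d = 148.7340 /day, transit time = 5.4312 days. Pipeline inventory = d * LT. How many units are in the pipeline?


Pipeline = 148.7340 * 5.4312 = 807.8041

807.8041 units


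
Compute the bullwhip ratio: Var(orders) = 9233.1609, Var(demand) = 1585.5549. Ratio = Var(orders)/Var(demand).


BW = 9233.1609 / 1585.5549 = 5.8233

5.8233


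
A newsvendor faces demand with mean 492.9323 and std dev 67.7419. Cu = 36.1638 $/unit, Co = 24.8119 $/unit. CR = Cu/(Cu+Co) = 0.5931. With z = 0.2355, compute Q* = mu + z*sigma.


CR = Cu/(Cu+Co) = 36.1638/(36.1638+24.8119) = 0.5931
z = 0.2355
Q* = 492.9323 + 0.2355 * 67.7419 = 508.8855

508.8855 units


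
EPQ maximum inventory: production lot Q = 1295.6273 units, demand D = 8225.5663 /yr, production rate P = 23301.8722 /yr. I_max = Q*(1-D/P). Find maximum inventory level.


D/P = 0.3530
1 - D/P = 0.6470
I_max = 1295.6273 * 0.6470 = 838.2706

838.2706 units


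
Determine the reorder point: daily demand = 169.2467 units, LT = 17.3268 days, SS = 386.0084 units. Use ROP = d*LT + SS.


d*LT = 169.2467 * 17.3268 = 2932.5037
ROP = 2932.5037 + 386.0084 = 3318.5121

3318.5121 units


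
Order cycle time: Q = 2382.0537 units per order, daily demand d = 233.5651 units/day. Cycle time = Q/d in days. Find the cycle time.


Cycle = 2382.0537 / 233.5651 = 10.1987

10.1987 days


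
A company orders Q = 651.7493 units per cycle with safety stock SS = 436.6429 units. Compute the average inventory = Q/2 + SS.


Q/2 = 325.8746
Avg = 325.8746 + 436.6429 = 762.5176

762.5176 units


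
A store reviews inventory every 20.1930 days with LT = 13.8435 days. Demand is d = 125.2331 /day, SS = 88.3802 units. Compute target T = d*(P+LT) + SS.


P + LT = 34.0365
d*(P+LT) = 125.2331 * 34.0365 = 4262.4964
T = 4262.4964 + 88.3802 = 4350.8766

4350.8766 units


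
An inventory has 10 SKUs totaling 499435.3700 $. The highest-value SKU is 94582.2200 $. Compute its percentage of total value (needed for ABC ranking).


Top item = 94582.2200
Total = 499435.3700
Percentage = 94582.2200 / 499435.3700 * 100 = 18.9378

18.9378%


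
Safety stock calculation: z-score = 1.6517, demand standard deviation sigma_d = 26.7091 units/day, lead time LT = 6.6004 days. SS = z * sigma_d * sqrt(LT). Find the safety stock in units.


sqrt(LT) = sqrt(6.6004) = 2.5691
SS = 1.6517 * 26.7091 * 2.5691 = 113.3380

113.3380 units


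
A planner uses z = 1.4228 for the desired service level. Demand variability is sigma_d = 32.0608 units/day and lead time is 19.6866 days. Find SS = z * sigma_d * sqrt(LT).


sqrt(LT) = sqrt(19.6866) = 4.4370
SS = 1.4228 * 32.0608 * 4.4370 = 202.3968

202.3968 units


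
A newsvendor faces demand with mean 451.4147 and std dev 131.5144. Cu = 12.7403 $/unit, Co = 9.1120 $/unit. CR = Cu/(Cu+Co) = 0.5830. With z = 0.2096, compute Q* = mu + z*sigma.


CR = Cu/(Cu+Co) = 12.7403/(12.7403+9.1120) = 0.5830
z = 0.2096
Q* = 451.4147 + 0.2096 * 131.5144 = 478.9801

478.9801 units


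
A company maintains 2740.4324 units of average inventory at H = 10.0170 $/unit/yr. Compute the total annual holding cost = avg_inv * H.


Cost = 2740.4324 * 10.0170 = 27450.9114

27450.9114 $/yr


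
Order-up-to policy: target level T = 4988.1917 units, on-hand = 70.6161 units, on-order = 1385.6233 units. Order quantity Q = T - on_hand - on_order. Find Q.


Inventory position = OH + OO = 70.6161 + 1385.6233 = 1456.2394
Q = 4988.1917 - 1456.2394 = 3531.9523

3531.9523 units


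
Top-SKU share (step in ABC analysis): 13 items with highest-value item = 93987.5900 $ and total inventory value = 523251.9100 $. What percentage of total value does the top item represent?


Top item = 93987.5900
Total = 523251.9100
Percentage = 93987.5900 / 523251.9100 * 100 = 17.9622

17.9622%


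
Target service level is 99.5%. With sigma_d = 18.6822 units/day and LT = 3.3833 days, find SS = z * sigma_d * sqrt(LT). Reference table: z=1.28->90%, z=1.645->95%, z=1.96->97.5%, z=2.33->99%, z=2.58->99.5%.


From the table, SL = 99.5% corresponds to z = 2.58
sqrt(LT) = sqrt(3.3833) = 1.8394
SS = 2.58 * 18.6822 * 1.8394 = 88.6580

88.6580 units


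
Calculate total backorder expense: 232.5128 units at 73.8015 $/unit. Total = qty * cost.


Total = 232.5128 * 73.8015 = 17159.7934

17159.7934 $


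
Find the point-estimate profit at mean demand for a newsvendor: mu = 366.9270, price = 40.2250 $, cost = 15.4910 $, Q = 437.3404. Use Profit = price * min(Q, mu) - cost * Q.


Sales at mu = min(437.3404, 366.9270) = 366.9270
Revenue = 40.2250 * 366.9270 = 14759.6386
Total cost = 15.4910 * 437.3404 = 6774.8401
Profit = 14759.6386 - 6774.8401 = 7984.7984

7984.7984 $


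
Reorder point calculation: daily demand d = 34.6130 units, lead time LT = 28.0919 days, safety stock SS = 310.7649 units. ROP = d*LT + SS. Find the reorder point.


d*LT = 34.6130 * 28.0919 = 972.3449
ROP = 972.3449 + 310.7649 = 1283.1098

1283.1098 units


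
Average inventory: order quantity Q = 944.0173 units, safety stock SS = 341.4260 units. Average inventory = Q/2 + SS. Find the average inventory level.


Q/2 = 472.0086
Avg = 472.0086 + 341.4260 = 813.4346

813.4346 units


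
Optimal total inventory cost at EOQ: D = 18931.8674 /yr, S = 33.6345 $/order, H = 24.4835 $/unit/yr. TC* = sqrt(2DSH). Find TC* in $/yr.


2*D*S*H = 31180417.6007
TC* = sqrt(31180417.6007) = 5583.9428

5583.9428 $/yr


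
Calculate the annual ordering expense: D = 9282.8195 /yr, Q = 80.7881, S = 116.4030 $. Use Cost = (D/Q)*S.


Number of orders = D/Q = 114.9033
Cost = 114.9033 * 116.4030 = 13375.0891

13375.0891 $/yr


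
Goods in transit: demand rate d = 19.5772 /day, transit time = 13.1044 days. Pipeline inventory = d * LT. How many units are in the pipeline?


Pipeline = 19.5772 * 13.1044 = 256.5475

256.5475 units


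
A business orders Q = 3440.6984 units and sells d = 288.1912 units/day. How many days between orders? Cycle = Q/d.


Cycle = 3440.6984 / 288.1912 = 11.9389

11.9389 days


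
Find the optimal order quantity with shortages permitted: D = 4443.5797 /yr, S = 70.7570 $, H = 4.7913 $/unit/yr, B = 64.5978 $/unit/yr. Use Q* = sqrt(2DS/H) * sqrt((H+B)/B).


sqrt(2DS/H) = 362.2760
sqrt((H+B)/B) = 1.0364
Q* = 362.2760 * 1.0364 = 375.4709

375.4709 units


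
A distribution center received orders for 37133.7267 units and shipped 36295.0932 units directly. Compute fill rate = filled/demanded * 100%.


FR = 36295.0932 / 37133.7267 * 100 = 97.7416

97.7416%


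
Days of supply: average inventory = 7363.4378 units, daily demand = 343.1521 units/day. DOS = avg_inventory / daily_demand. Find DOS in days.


DOS = 7363.4378 / 343.1521 = 21.4582

21.4582 days


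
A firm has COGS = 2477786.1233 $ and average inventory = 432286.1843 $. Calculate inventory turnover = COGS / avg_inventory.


Turnover = 2477786.1233 / 432286.1843 = 5.7318

5.7318


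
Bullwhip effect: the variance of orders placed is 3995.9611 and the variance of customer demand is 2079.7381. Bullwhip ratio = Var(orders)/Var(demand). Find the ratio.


BW = 3995.9611 / 2079.7381 = 1.9214

1.9214


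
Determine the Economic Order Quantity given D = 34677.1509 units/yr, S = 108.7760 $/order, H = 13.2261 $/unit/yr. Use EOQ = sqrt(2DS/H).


2*D*S = 2 * 34677.1509 * 108.7760 = 7544083.5326
2*D*S/H = 570393.6559
EOQ = sqrt(570393.6559) = 755.2441

755.2441 units


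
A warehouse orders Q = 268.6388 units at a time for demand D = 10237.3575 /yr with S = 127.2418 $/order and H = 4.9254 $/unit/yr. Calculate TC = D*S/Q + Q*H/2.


Ordering cost = D*S/Q = 4848.9637
Holding cost = Q*H/2 = 661.5768
TC = 4848.9637 + 661.5768 = 5510.5405

5510.5405 $/yr


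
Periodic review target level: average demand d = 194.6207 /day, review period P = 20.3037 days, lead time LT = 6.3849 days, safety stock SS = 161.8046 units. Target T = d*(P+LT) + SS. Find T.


P + LT = 26.6886
d*(P+LT) = 194.6207 * 26.6886 = 5194.1540
T = 5194.1540 + 161.8046 = 5355.9586

5355.9586 units


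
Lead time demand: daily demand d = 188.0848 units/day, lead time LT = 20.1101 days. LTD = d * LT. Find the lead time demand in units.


LTD = 188.0848 * 20.1101 = 3782.4041

3782.4041 units


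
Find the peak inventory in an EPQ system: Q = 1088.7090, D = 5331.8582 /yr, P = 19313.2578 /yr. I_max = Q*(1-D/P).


D/P = 0.2761
1 - D/P = 0.7239
I_max = 1088.7090 * 0.7239 = 788.1465

788.1465 units


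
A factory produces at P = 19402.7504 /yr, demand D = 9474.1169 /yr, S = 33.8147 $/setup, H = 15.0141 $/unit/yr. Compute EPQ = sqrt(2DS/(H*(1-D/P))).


1 - D/P = 1 - 0.4883 = 0.5117
H*(1-D/P) = 7.6829
2DS = 640728.8415
EPQ = sqrt(83396.6848) = 288.7848

288.7848 units


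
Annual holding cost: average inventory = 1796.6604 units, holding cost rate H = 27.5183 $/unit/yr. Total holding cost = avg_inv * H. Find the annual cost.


Cost = 1796.6604 * 27.5183 = 49441.0399

49441.0399 $/yr
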